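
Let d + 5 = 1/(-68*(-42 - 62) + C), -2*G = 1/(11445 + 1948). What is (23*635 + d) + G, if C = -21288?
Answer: 2779765344299/190394888 ≈ 14600.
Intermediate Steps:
G = -1/26786 (G = -1/(2*(11445 + 1948)) = -½/13393 = -½*1/13393 = -1/26786 ≈ -3.7333e-5)
d = -71081/14216 (d = -5 + 1/(-68*(-42 - 62) - 21288) = -5 + 1/(-68*(-104) - 21288) = -5 + 1/(7072 - 21288) = -5 + 1/(-14216) = -5 - 1/14216 = -71081/14216 ≈ -5.0001)
(23*635 + d) + G = (23*635 - 71081/14216) - 1/26786 = (14605 - 71081/14216) - 1/26786 = 207553599/14216 - 1/26786 = 2779765344299/190394888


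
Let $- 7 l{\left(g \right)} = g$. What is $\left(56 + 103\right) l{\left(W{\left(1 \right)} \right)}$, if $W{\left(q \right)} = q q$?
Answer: $- \frac{159}{7} \approx -22.714$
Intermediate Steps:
$W{\left(q \right)} = q^{2}$
$l{\left(g \right)} = - \frac{g}{7}$
$\left(56 + 103\right) l{\left(W{\left(1 \right)} \right)} = \left(56 + 103\right) \left(- \frac{1^{2}}{7}\right) = 159 \left(\left(- \frac{1}{7}\right) 1\right) = 159 \left(- \frac{1}{7}\right) = - \frac{159}{7}$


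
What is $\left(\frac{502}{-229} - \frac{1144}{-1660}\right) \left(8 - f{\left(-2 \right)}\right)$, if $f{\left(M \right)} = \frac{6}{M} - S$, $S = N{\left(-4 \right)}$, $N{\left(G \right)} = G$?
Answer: $- \frac{999852}{95035} \approx -10.521$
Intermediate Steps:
$S = -4$
$f{\left(M \right)} = 4 + \frac{6}{M}$ ($f{\left(M \right)} = \frac{6}{M} - -4 = \frac{6}{M} + 4 = 4 + \frac{6}{M}$)
$\left(\frac{502}{-229} - \frac{1144}{-1660}\right) \left(8 - f{\left(-2 \right)}\right) = \left(\frac{502}{-229} - \frac{1144}{-1660}\right) \left(8 - \left(4 + \frac{6}{-2}\right)\right) = \left(502 \left(- \frac{1}{229}\right) - - \frac{286}{415}\right) \left(8 - \left(4 + 6 \left(- \frac{1}{2}\right)\right)\right) = \left(- \frac{502}{229} + \frac{286}{415}\right) \left(8 - \left(4 - 3\right)\right) = - \frac{142836 \left(8 - 1\right)}{95035} = \left(- \frac{142836}{95035}\right) 7 = - \frac{999852}{95035}$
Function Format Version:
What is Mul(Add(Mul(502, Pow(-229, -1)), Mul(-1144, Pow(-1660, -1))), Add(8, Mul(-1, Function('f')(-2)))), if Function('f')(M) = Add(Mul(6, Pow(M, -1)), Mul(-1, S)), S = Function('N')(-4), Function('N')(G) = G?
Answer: Rational(-999852, 95035) ≈ -10.521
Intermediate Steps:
S = -4
Function('f')(M) = Add(4, Mul(6, Pow(M, -1))) (Function('f')(M) = Add(Mul(6, Pow(M, -1)), Mul(-1, -4)) = Add(Mul(6, Pow(M, -1)), 4) = Add(4, Mul(6, Pow(M, -1))))
Mul(Add(Mul(502, Pow(-229, -1)), Mul(-1144, Pow(-1660, -1))), Add(8, Mul(-1, Function('f')(-2)))) = Mul(Add(Mul(502, Pow(-229, -1)), Mul(-1144, Pow(-1660, -1))), Add(8, Mul(-1, Add(4, Mul(6, Pow(-2, -1)))))) = Mul(Add(Mul(502, Rational(-1, 229)), Mul(-1144, Rational(-1, 1660))), Add(8, Mul(-1, Add(4, Mul(6, Rational(-1, 2)))))) = Mul(Add(Rational(-502, 229), Rational(286, 415)), Add(8, Mul(-1, Add(4, -3)))) = Mul(Rational(-142836, 95035), Add(8, Mul(-1, 1))) = Mul(Rational(-142836, 95035), Add(8, -1)) = Mul(Rational(-142836, 95035), 7) = Rational(-999852, 95035)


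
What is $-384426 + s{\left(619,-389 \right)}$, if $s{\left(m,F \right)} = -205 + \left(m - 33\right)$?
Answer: $-384045$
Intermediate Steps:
$s{\left(m,F \right)} = -238 + m$ ($s{\left(m,F \right)} = -205 + \left(-33 + m\right) = -238 + m$)
$-384426 + s{\left(619,-389 \right)} = -384426 + \left(-238 + 619\right) = -384426 + 381 = -384045$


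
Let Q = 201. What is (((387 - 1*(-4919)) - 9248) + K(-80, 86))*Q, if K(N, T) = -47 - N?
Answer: -785709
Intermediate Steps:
(((387 - 1*(-4919)) - 9248) + K(-80, 86))*Q = (((387 - 1*(-4919)) - 9248) + (-47 - 1*(-80)))*201 = (((387 + 4919) - 9248) + (-47 + 80))*201 = ((5306 - 9248) + 33)*201 = (-3942 + 33)*201 = -3909*201 = -785709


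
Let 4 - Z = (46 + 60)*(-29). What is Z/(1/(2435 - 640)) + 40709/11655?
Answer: 64394032259/11655 ≈ 5.5250e+6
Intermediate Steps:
Z = 3078 (Z = 4 - (46 + 60)*(-29) = 4 - 106*(-29) = 4 - 1*(-3074) = 4 + 3074 = 3078)
Z/(1/(2435 - 640)) + 40709/11655 = 3078/(1/(2435 - 640)) + 40709/11655 = 3078/(1/1795) + 40709*(1/11655) = 3078/(1/1795) + 40709/11655 = 3078*1795 + 40709/11655 = 5525010 + 40709/11655 = 64394032259/11655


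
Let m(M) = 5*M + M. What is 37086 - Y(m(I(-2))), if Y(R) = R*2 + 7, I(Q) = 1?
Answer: 37067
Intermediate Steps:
m(M) = 6*M
Y(R) = 7 + 2*R (Y(R) = 2*R + 7 = 7 + 2*R)
37086 - Y(m(I(-2))) = 37086 - (7 + 2*(6*1)) = 37086 - (7 + 2*6) = 37086 - (7 + 12) = 37086 - 1*19 = 37086 - 19 = 37067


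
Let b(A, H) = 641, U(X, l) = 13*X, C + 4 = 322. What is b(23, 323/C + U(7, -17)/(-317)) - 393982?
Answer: -393341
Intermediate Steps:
C = 318 (C = -4 + 322 = 318)
b(23, 323/C + U(7, -17)/(-317)) - 393982 = 641 - 393982 = -393341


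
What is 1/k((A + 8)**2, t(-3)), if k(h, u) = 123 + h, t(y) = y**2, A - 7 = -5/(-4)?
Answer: 16/6193 ≈ 0.0025836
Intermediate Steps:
A = 33/4 (A = 7 - 5/(-4) = 7 - 5*(-1/4) = 7 + 5/4 = 33/4 ≈ 8.2500)
1/k((A + 8)**2, t(-3)) = 1/(123 + (33/4 + 8)**2) = 1/(123 + (65/4)**2) = 1/(123 + 4225/16) = 1/(6193/16) = 16/6193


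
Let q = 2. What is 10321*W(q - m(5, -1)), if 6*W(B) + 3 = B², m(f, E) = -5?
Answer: 237383/3 ≈ 79128.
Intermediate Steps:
W(B) = -½ + B²/6
10321*W(q - m(5, -1)) = 10321*(-½ + (2 - 1*(-5))²/6) = 10321*(-½ + (2 + 5)²/6) = 10321*(-½ + (⅙)*7²) = 10321*(-½ + (⅙)*49) = 10321*(-½ + 49/6) = 10321*(23/3) = 237383/3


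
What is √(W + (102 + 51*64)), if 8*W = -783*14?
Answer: 3*√887/2 ≈ 44.674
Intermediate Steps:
W = -5481/4 (W = (-783*14)/8 = (⅛)*(-10962) = -5481/4 ≈ -1370.3)
√(W + (102 + 51*64)) = √(-5481/4 + (102 + 51*64)) = √(-5481/4 + (102 + 3264)) = √(-5481/4 + 3366) = √(7983/4) = 3*√887/2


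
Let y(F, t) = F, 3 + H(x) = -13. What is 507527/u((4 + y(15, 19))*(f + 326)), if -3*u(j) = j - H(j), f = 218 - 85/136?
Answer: -12180648/82721 ≈ -147.25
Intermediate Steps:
H(x) = -16 (H(x) = -3 - 13 = -16)
f = 1739/8 (f = 218 - 85*1/136 = 218 - 5/8 = 1739/8 ≈ 217.38)
u(j) = -16/3 - j/3 (u(j) = -(j - 1*(-16))/3 = -(j + 16)/3 = -(16 + j)/3 = -16/3 - j/3)
507527/u((4 + y(15, 19))*(f + 326)) = 507527/(-16/3 - (4 + 15)*(1739/8 + 326)/3) = 507527/(-16/3 - 19*4347/(3*8)) = 507527/(-16/3 - ⅓*82593/8) = 507527/(-16/3 - 27531/8) = 507527/(-82721/24) = 507527*(-24/82721) = -12180648/82721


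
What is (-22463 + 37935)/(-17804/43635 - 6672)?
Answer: -168780180/72787631 ≈ -2.3188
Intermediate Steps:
(-22463 + 37935)/(-17804/43635 - 6672) = 15472/(-17804*1/43635 - 6672) = 15472/(-17804/43635 - 6672) = 15472/(-291150524/43635) = 15472*(-43635/291150524) = -168780180/72787631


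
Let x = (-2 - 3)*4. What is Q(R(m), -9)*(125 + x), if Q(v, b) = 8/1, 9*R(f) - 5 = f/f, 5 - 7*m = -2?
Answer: 840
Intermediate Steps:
m = 1 (m = 5/7 - 1/7*(-2) = 5/7 + 2/7 = 1)
x = -20 (x = -5*4 = -20)
R(f) = 2/3 (R(f) = 5/9 + (f/f)/9 = 5/9 + (1/9)*1 = 5/9 + 1/9 = 2/3)
Q(v, b) = 8 (Q(v, b) = 8*1 = 8)
Q(R(m), -9)*(125 + x) = 8*(125 - 20) = 8*105 = 840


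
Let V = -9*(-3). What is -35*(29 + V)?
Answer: -1960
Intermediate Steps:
V = 27
-35*(29 + V) = -35*(29 + 27) = -35*56 = -1960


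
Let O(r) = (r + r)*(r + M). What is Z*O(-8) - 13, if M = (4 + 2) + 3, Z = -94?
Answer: 1491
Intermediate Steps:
M = 9 (M = 6 + 3 = 9)
O(r) = 2*r*(9 + r) (O(r) = (r + r)*(r + 9) = (2*r)*(9 + r) = 2*r*(9 + r))
Z*O(-8) - 13 = -188*(-8)*(9 - 8) - 13 = -188*(-8) - 13 = -94*(-16) - 13 = 1504 - 13 = 1491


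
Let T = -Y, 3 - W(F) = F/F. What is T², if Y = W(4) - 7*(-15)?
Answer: 11449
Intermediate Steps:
W(F) = 2 (W(F) = 3 - F/F = 3 - 1*1 = 3 - 1 = 2)
Y = 107 (Y = 2 - 7*(-15) = 2 - 1*(-105) = 2 + 105 = 107)
T = -107 (T = -1*107 = -107)
T² = (-107)² = 11449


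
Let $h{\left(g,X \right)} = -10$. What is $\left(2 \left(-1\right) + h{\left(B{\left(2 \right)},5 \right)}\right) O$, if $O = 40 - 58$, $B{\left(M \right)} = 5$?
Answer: $216$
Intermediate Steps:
$O = -18$ ($O = 40 - 58 = -18$)
$\left(2 \left(-1\right) + h{\left(B{\left(2 \right)},5 \right)}\right) O = \left(2 \left(-1\right) - 10\right) \left(-18\right) = \left(-2 - 10\right) \left(-18\right) = \left(-12\right) \left(-18\right) = 216$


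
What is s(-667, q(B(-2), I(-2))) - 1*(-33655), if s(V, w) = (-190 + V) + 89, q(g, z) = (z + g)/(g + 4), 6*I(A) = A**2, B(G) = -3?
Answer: 32887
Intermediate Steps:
I(A) = A**2/6
q(g, z) = (g + z)/(4 + g)
s(V, w) = -101 + V
s(-667, q(B(-2), I(-2))) - 1*(-33655) = (-101 - 667) - 1*(-33655) = -768 + 33655 = 32887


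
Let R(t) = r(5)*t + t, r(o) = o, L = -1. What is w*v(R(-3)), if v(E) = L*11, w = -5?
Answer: 55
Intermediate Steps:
R(t) = 6*t (R(t) = 5*t + t = 6*t)
v(E) = -11 (v(E) = -1*11 = -11)
w*v(R(-3)) = -5*(-11) = 55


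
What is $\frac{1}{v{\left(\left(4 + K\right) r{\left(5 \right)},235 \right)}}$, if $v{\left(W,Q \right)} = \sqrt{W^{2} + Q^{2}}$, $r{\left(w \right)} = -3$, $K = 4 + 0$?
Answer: $\frac{\sqrt{55801}}{55801} \approx 0.0042333$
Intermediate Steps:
$K = 4$
$v{\left(W,Q \right)} = \sqrt{Q^{2} + W^{2}}$
$\frac{1}{v{\left(\left(4 + K\right) r{\left(5 \right)},235 \right)}} = \frac{1}{\sqrt{235^{2} + \left(\left(4 + 4\right) \left(-3\right)\right)^{2}}} = \frac{1}{\sqrt{55225 + \left(8 \left(-3\right)\right)^{2}}} = \frac{1}{\sqrt{55225 + \left(-24\right)^{2}}} = \frac{1}{\sqrt{55225 + 576}} = \frac{1}{\sqrt{55801}} = \frac{\sqrt{55801}}{55801}$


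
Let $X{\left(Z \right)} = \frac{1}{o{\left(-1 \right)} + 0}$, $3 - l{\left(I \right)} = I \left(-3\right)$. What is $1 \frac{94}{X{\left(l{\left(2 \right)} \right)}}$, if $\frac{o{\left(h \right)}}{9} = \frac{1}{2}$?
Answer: $423$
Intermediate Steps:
$o{\left(h \right)} = \frac{9}{2}$
$l{\left(I \right)} = 3 + 3 I$ ($l{\left(I \right)} = 3 - I \left(-3\right) = 3 - - 3 I = 3 + 3 I$)
$X{\left(Z \right)} = \frac{2}{9}$ ($X{\left(Z \right)} = \frac{1}{\frac{9}{2} + 0} = \frac{1}{\frac{9}{2}} = \frac{2}{9}$)
$1 \frac{94}{X{\left(l{\left(2 \right)} \right)}} = 1 \frac{94}{\frac{2}{9}} = 1 \cdot 94 \cdot \frac{9}{2} = 1 \cdot 423 = 423$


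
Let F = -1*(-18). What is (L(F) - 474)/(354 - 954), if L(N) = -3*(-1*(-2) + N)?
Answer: 89/100 ≈ 0.89000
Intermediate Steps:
F = 18
L(N) = -6 - 3*N (L(N) = -3*(2 + N) = -6 - 3*N)
(L(F) - 474)/(354 - 954) = ((-6 - 3*18) - 474)/(354 - 954) = ((-6 - 54) - 474)/(-600) = (-60 - 474)*(-1/600) = -534*(-1/600) = 89/100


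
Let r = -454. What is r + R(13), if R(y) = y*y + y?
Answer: -272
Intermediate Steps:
R(y) = y + y² (R(y) = y² + y = y + y²)
r + R(13) = -454 + 13*(1 + 13) = -454 + 13*14 = -454 + 182 = -272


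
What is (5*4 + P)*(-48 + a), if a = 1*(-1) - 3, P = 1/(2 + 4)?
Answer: -3146/3 ≈ -1048.7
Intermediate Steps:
P = 1/6 ≈ 0.16667
a = -4 (a = -1 - 3 = -4)
(5*4 + P)*(-48 + a) = (5*4 + 1/6)*(-48 - 4) = (20 + 1/6)*(-52) = (121/6)*(-52) = -3146/3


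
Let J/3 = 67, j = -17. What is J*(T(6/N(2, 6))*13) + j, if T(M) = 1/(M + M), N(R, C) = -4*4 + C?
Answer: -4389/2 ≈ -2194.5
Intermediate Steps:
N(R, C) = -16 + C
T(M) = 1/(2*M)
J = 201 (J = 3*67 = 201)
J*(T(6/N(2, 6))*13) + j = 201*((1/(2*((6/(-16 + 6)))))*13) - 17 = 201*((1/(2*((6/(-10)))))*13) - 17 = 201*((1/(2*((6*(-⅒)))))*13) - 17 = 201*((1/(2*(-⅗)))*13) - 17 = 201*(((½)*(-5/3))*13) - 17 = 201*(-⅚*13) - 17 = 201*(-65/6) - 17 = -4355/2 - 17 = -4389/2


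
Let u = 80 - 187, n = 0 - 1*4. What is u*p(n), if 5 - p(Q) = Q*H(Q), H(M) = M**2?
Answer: -7383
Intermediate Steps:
n = -4 (n = 0 - 4 = -4)
p(Q) = 5 - Q**3 (p(Q) = 5 - Q*Q**2 = 5 - Q**3)
u = -107
u*p(n) = -107*(5 - 1*(-4)**3) = -107*(5 - 1*(-64)) = -107*(5 + 64) = -107*69 = -7383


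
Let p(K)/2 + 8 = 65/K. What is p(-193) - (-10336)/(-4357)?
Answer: -16015674/840901 ≈ -19.046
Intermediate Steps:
p(K) = -16 + 130/K (p(K) = -16 + 2*(65/K) = -16 + 130/K)
p(-193) - (-10336)/(-4357) = (-16 + 130/(-193)) - (-10336)/(-4357) = (-16 + 130*(-1/193)) - (-10336)*(-1)/4357 = (-16 - 130/193) - 1*10336/4357 = -3218/193 - 10336/4357 = -16015674/840901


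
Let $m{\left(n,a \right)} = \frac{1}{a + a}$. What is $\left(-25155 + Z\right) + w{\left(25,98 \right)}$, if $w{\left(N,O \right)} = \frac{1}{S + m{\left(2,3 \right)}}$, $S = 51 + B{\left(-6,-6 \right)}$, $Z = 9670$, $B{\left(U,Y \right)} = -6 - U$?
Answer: $- \frac{4753889}{307} \approx -15485.0$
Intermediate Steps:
$m{\left(n,a \right)} = \frac{1}{2 a}$
$S = 51$ ($S = 51 - 0 = 51 + \left(-6 + 6\right) = 51 + 0 = 51$)
$w{\left(N,O \right)} = \frac{6}{307}$ ($w{\left(N,O \right)} = \frac{1}{51 + \frac{1}{2 \cdot 3}} = \frac{1}{51 + \frac{1}{2} \cdot \frac{1}{3}} = \frac{1}{51 + \frac{1}{6}} = \frac{1}{\frac{307}{6}} = \frac{6}{307}$)
$\left(-25155 + Z\right) + w{\left(25,98 \right)} = \left(-25155 + 9670\right) + \frac{6}{307} = -15485 + \frac{6}{307} = - \frac{4753889}{307}$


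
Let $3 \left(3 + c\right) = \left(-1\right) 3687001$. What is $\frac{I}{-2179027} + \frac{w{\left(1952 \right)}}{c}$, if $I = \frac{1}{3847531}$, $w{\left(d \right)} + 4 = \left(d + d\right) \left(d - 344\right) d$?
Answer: $- \frac{30820640554846997202127}{3091142702726584237} \approx -9970.6$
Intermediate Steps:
$c = - \frac{3687010}{3}$ ($c = -3 + \frac{\left(-1\right) 3687001}{3} = -3 + \frac{1}{3} \left(-3687001\right) = -3 - \frac{3687001}{3} = - \frac{3687010}{3} \approx -1.229 \cdot 10^{6}$)
$w{\left(d \right)} = -4 + 2 d^{2} \left(-344 + d\right)$ ($w{\left(d \right)} = -4 + \left(d + d\right) \left(d - 344\right) d = -4 + 2 d \left(-344 + d\right) d = -4 + 2 d^{2} \left(-344 + d\right)$)
$I = \frac{1}{3847531} \approx 2.5991 \cdot 10^{-7}$
$\frac{I}{-2179027} + \frac{w{\left(1952 \right)}}{c} = \frac{1}{3847531 \left(-2179027\right)} + \frac{-4 - 688 \cdot 1952^{2} + 2 \cdot 1952^{3}}{- \frac{3687010}{3}} = \frac{1}{3847531} \left(- \frac{1}{2179027}\right) + \left(-4 - 2621489152 + 2 \cdot 7437713408\right) \left(- \frac{3}{3687010}\right) = - \frac{1}{8383873932337} + \left(-4 - 2621489152 + 14875426816\right) \left(- \frac{3}{3687010}\right) = - \frac{1}{8383873932337} + 12253937660 \left(- \frac{3}{3687010}\right) = - \frac{1}{8383873932337} - \frac{3676181298}{368701} = - \frac{30820640554846997202127}{3091142702726584237}$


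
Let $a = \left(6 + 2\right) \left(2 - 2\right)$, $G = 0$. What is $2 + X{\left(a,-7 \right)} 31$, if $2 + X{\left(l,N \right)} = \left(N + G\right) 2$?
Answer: $-494$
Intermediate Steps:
$a = 0$ ($a = 8 \cdot 0 = 0$)
$X{\left(l,N \right)} = -2 + 2 N$ ($X{\left(l,N \right)} = -2 + \left(N + 0\right) 2 = -2 + N 2 = -2 + 2 N$)
$2 + X{\left(a,-7 \right)} 31 = 2 + \left(-2 + 2 \left(-7\right)\right) 31 = 2 + \left(-2 - 14\right) 31 = 2 - 496 = -494$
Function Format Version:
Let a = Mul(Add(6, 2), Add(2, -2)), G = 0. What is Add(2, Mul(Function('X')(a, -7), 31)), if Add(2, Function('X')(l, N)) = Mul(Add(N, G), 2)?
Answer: -494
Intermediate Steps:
a = 0 (a = Mul(8, 0) = 0)
Function('X')(l, N) = Add(-2, Mul(2, N)) (Function('X')(l, N) = Add(-2, Mul(Add(N, 0), 2)) = Add(-2, Mul(N, 2)) = Add(-2, Mul(2, N)))
Add(2, Mul(Function('X')(a, -7), 31)) = Add(2, Mul(Add(-2, Mul(2, -7)), 31)) = Add(2, Mul(Add(-2, -14), 31)) = Add(2, Mul(-16, 31)) = Add(2, -496) = -494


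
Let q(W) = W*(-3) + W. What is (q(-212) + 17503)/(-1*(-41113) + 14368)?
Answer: 17927/55481 ≈ 0.32312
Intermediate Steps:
q(W) = -2*W (q(W) = -3*W + W = -2*W)
(q(-212) + 17503)/(-1*(-41113) + 14368) = (-2*(-212) + 17503)/(-1*(-41113) + 14368) = (424 + 17503)/(41113 + 14368) = 17927/55481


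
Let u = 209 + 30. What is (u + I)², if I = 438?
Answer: 458329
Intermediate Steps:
u = 239
(u + I)² = (239 + 438)² = 677² = 458329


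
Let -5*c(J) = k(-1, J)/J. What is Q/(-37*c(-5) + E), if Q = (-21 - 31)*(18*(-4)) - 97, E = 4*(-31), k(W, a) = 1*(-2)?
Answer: -91175/3026 ≈ -30.131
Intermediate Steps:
k(W, a) = -2
E = -124
Q = 3647 (Q = -52*(-72) - 97 = 3744 - 97 = 3647)
c(J) = 2/(5*J) (c(J) = -(-2)/(5*J) = 2/(5*J))
Q/(-37*c(-5) + E) = 3647/(-74/(5*(-5)) - 124) = 3647/(-74*(-1)/(5*5) - 124) = 3647/(-37*(-2/25) - 124) = 3647/(74/25 - 124) = 3647/(-3026/25) = 3647*(-25/3026) = -91175/3026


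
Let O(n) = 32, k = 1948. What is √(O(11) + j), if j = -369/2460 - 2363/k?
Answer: 9*√2242635/2435 ≈ 5.5351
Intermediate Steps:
j = -3319/2435 (j = -369/2460 - 2363/1948 = -369*1/2460 - 2363*1/1948 = -3/20 - 2363/1948 = -3319/2435 ≈ -1.3630)
√(O(11) + j) = √(32 - 3319/2435) = √(74601/2435) = 9*√2242635/2435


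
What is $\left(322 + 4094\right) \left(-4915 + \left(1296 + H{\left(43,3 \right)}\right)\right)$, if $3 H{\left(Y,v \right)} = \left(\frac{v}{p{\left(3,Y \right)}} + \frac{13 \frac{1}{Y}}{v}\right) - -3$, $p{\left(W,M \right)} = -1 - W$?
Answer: $- \frac{2061167632}{129} \approx -1.5978 \cdot 10^{7}$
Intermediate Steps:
$H{\left(Y,v \right)} = 1 - \frac{v}{12} + \frac{13}{3 Y v}$ ($H{\left(Y,v \right)} = \frac{\left(\frac{v}{-1 - 3} + \frac{13 \frac{1}{Y}}{v}\right) - -3}{3} = \frac{\left(\frac{v}{-1 - 3} + \frac{13}{Y v}\right) + 3}{3} = \frac{\left(\frac{v}{-4} + \frac{13}{Y v}\right) + 3}{3} = \frac{\left(v \left(- \frac{1}{4}\right) + \frac{13}{Y v}\right) + 3}{3} = \frac{\left(- \frac{v}{4} + \frac{13}{Y v}\right) + 3}{3} = \frac{3 - \frac{v}{4} + \frac{13}{Y v}}{3} = 1 - \frac{v}{12} + \frac{13}{3 Y v}$)
$\left(322 + 4094\right) \left(-4915 + \left(1296 + H{\left(43,3 \right)}\right)\right) = \left(322 + 4094\right) \left(-4915 + \left(1296 + \left(1 - \frac{1}{4} + \frac{13}{3 \cdot 43 \cdot 3}\right)\right)\right) = 4416 \left(-4915 + \left(1296 + \left(1 - \frac{1}{4} + \frac{13}{3} \cdot \frac{1}{43} \cdot \frac{1}{3}\right)\right)\right) = 4416 \left(-4915 + \left(1296 + \left(1 - \frac{1}{4} + \frac{13}{387}\right)\right)\right) = 4416 \left(-4915 + \left(1296 + \frac{1213}{1548}\right)\right) = 4416 \left(-4915 + \frac{2007421}{1548}\right) = 4416 \left(- \frac{5600999}{1548}\right) = - \frac{2061167632}{129}$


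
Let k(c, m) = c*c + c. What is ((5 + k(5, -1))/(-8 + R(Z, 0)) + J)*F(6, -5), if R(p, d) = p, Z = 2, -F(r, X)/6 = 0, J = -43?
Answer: 0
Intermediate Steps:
F(r, X) = 0 (F(r, X) = -6*0 = 0)
k(c, m) = c + c² (k(c, m) = c² + c = c + c²)
((5 + k(5, -1))/(-8 + R(Z, 0)) + J)*F(6, -5) = ((5 + 5*(1 + 5))/(-8 + 2) - 43)*0 = ((5 + 5*6)/(-6) - 43)*0 = ((5 + 30)*(-⅙) - 43)*0 = (35*(-⅙) - 43)*0 = (-35/6 - 43)*0 = -293/6*0 = 0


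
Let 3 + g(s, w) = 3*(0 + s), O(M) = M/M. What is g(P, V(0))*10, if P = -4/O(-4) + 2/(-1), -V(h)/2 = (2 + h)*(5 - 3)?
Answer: -210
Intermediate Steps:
O(M) = 1
V(h) = -8 - 4*h (V(h) = -2*(2 + h)*(5 - 3) = -2*(2 + h)*2 = -2*(4 + 2*h) = -8 - 4*h)
P = -6 (P = -4/1 + 2/(-1) = -4*1 + 2*(-1) = -4 - 2 = -6)
g(s, w) = -3 + 3*s (g(s, w) = -3 + 3*(0 + s) = -3 + 3*s)
g(P, V(0))*10 = (-3 + 3*(-6))*10 = (-3 - 18)*10 = -21*10 = -210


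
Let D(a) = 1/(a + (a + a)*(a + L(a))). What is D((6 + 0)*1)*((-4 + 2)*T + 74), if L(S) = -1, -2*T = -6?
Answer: 34/33 ≈ 1.0303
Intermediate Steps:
T = 3 (T = -1/2*(-6) = 3)
D(a) = 1/(a + 2*a*(-1 + a)) (D(a) = 1/(a + (a + a)*(a - 1)) = 1/(a + (2*a)*(-1 + a)) = 1/(a + 2*a*(-1 + a)))
D((6 + 0)*1)*((-4 + 2)*T + 74) = (1/((((6 + 0)*1))*(-1 + 2*((6 + 0)*1))))*((-4 + 2)*3 + 74) = (1/(((6*1))*(-1 + 2*(6*1))))*(-2*3 + 74) = (1/(6*(-1 + 2*6)))*(-6 + 74) = (1/(6*(-1 + 12)))*68 = ((1/6)/11)*68 = ((1/6)*(1/11))*68 = (1/66)*68 = 34/33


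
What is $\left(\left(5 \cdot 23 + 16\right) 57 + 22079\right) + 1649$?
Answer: $31195$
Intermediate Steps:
$\left(\left(5 \cdot 23 + 16\right) 57 + 22079\right) + 1649 = \left(\left(115 + 16\right) 57 + 22079\right) + 1649 = \left(131 \cdot 57 + 22079\right) + 1649 = \left(7467 + 22079\right) + 1649 = 29546 + 1649 = 31195$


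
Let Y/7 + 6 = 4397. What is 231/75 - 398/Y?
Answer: 2356799/768425 ≈ 3.0671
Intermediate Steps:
Y = 30737 (Y = -42 + 7*4397 = -42 + 30779 = 30737)
231/75 - 398/Y = 231/75 - 398/30737 = 231*(1/75) - 398*1/30737 = 77/25 - 398/30737 = 2356799/768425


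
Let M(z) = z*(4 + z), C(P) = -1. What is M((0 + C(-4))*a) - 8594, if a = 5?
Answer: -8589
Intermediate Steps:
M((0 + C(-4))*a) - 8594 = ((0 - 1)*5)*(4 + (0 - 1)*5) - 8594 = (-1*5)*(4 - 1*5) - 8594 = -5*(4 - 5) - 8594 = -5*(-1) - 8594 = 5 - 8594 = -8589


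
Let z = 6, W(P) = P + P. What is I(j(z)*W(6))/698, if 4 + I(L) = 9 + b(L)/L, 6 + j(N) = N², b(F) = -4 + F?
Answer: 539/62820 ≈ 0.0085801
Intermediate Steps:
W(P) = 2*P
j(N) = -6 + N²
I(L) = 5 + (-4 + L)/L (I(L) = -4 + (9 + (-4 + L)/L) = 5 + (-4 + L)/L)
I(j(z)*W(6))/698 = (6 - 4*1/(12*(-6 + 6²)))/698 = (6 - 4*1/(12*(-6 + 36)))*(1/698) = (6 - 4/(30*12))*(1/698) = (6 - 4/360)*(1/698) = (6 - 4*1/360)*(1/698) = (6 - 1/90)*(1/698) = (539/90)*(1/698) = 539/62820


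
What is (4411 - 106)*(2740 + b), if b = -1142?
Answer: 6879390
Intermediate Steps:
(4411 - 106)*(2740 + b) = (4411 - 106)*(2740 - 1142) = 4305*1598 = 6879390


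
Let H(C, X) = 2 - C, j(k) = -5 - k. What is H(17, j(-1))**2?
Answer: 225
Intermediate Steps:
H(17, j(-1))**2 = (2 - 1*17)**2 = (2 - 17)**2 = (-15)**2 = 225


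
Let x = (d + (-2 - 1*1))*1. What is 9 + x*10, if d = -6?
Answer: -81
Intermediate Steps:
x = -9 (x = (-6 + (-2 - 1*1))*1 = (-6 + (-2 - 1))*1 = (-6 - 3)*1 = -9*1 = -9)
9 + x*10 = 9 - 9*10 = 9 - 90 = -81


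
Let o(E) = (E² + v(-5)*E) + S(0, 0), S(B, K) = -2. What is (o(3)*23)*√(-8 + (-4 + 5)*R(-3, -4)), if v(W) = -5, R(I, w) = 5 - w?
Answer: -184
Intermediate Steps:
o(E) = -2 + E² - 5*E (o(E) = (E² - 5*E) - 2 = -2 + E² - 5*E)
(o(3)*23)*√(-8 + (-4 + 5)*R(-3, -4)) = ((-2 + 3² - 5*3)*23)*√(-8 + (-4 + 5)*(5 - 1*(-4))) = ((-2 + 9 - 15)*23)*√(-8 + 1*(5 + 4)) = (-8*23)*√(-8 + 1*9) = -184*√(-8 + 9) = -184*√1 = -184*1 = -184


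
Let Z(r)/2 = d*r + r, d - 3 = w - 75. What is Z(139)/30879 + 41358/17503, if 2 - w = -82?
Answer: 1340349524/540475137 ≈ 2.4799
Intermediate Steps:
w = 84 (w = 2 - 1*(-82) = 2 + 82 = 84)
d = 12 (d = 3 + (84 - 75) = 3 + 9 = 12)
Z(r) = 26*r (Z(r) = 2*(12*r + r) = 2*(13*r) = 26*r)
Z(139)/30879 + 41358/17503 = (26*139)/30879 + 41358/17503 = 3614*(1/30879) + 41358*(1/17503) = 3614/30879 + 41358/17503 = 1340349524/540475137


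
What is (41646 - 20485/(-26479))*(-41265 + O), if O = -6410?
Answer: -52574317513325/26479 ≈ -1.9855e+9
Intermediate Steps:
(41646 - 20485/(-26479))*(-41265 + O) = (41646 - 20485/(-26479))*(-41265 - 6410) = (41646 - 20485*(-1/26479))*(-47675) = (41646 + 20485/26479)*(-47675) = (1102764919/26479)*(-47675) = -52574317513325/26479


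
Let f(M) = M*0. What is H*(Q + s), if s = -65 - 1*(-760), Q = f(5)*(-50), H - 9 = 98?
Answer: 74365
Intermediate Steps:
f(M) = 0
H = 107 (H = 9 + 98 = 107)
Q = 0 (Q = 0*(-50) = 0)
s = 695 (s = -65 + 760 = 695)
H*(Q + s) = 107*(0 + 695) = 107*695 = 74365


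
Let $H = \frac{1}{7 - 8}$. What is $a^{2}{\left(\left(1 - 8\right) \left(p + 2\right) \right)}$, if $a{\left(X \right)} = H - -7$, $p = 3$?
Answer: $36$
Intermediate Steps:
$H = -1$ ($H = \frac{1}{-1} = -1$)
$a{\left(X \right)} = 6$ ($a{\left(X \right)} = -1 - -7 = -1 + 7 = 6$)
$a^{2}{\left(\left(1 - 8\right) \left(p + 2\right) \right)} = 6^{2} = 36$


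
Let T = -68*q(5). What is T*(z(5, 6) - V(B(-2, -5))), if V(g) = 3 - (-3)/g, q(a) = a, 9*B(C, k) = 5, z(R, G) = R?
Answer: 1156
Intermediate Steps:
B(C, k) = 5/9 (B(C, k) = (⅑)*5 = 5/9)
V(g) = 3 + 3/g
T = -340 (T = -68*5 = -340)
T*(z(5, 6) - V(B(-2, -5))) = -340*(5 - (3 + 3/(5/9))) = -340*(5 - (3 + 3*(9/5))) = -340*(5 - (3 + 27/5)) = -340*(5 - 1*42/5) = -340*(5 - 42/5) = -340*(-17/5) = 1156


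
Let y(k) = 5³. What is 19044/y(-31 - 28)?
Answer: 19044/125 ≈ 152.35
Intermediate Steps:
y(k) = 125
19044/y(-31 - 28) = 19044/125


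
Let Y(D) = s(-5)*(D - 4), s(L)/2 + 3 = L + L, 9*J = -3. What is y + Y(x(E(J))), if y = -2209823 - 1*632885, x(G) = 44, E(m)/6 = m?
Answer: -2843748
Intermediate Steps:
J = -1/3 (J = (1/9)*(-3) = -1/3 ≈ -0.33333)
E(m) = 6*m
s(L) = -6 + 4*L (s(L) = -6 + 2*(L + L) = -6 + 2*(2*L) = -6 + 4*L)
Y(D) = 104 - 26*D (Y(D) = (-6 + 4*(-5))*(D - 4) = (-6 - 20)*(-4 + D) = -26*(-4 + D) = 104 - 26*D)
y = -2842708 (y = -2209823 - 632885 = -2842708)
y + Y(x(E(J))) = -2842708 + (104 - 26*44) = -2842708 + (104 - 1144) = -2842708 - 1040 = -2843748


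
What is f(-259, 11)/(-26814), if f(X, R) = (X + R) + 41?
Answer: 69/8938 ≈ 0.0077198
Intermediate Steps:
f(X, R) = 41 + R + X (f(X, R) = (R + X) + 41 = 41 + R + X)
f(-259, 11)/(-26814) = (41 + 11 - 259)/(-26814) = -207*(-1/26814) = 69/8938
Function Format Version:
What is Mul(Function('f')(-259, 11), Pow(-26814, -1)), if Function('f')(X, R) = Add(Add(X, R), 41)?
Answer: Rational(69, 8938) ≈ 0.0077198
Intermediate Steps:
Function('f')(X, R) = Add(41, R, X) (Function('f')(X, R) = Add(Add(R, X), 41) = Add(41, R, X))
Mul(Function('f')(-259, 11), Pow(-26814, -1)) = Mul(Add(41, 11, -259), Pow(-26814, -1)) = Mul(-207, Rational(-1, 26814)) = Rational(69, 8938)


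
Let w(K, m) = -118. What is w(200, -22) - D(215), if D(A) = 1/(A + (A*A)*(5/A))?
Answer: -152221/1290 ≈ -118.00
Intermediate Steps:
D(A) = 1/(6*A) (D(A) = 1/(A + A**2*(5/A)) = 1/(A + 5*A) = 1/(6*A))
w(200, -22) - D(215) = -118 - 1/(6*215) = -118 - 1*1/1290 = -118 - 1/1290 = -152221/1290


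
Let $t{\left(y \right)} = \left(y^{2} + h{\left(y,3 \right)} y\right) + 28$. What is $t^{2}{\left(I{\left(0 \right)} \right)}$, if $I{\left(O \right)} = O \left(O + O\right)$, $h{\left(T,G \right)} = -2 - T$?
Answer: $784$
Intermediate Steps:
$I{\left(O \right)} = 2 O^{2}$ ($I{\left(O \right)} = O 2 O = 2 O^{2}$)
$t{\left(y \right)} = 28 + y^{2} + y \left(-2 - y\right)$ ($t{\left(y \right)} = \left(y^{2} + \left(-2 - y\right) y\right) + 28 = \left(y^{2} + y \left(-2 - y\right)\right) + 28 = 28 + y^{2} + y \left(-2 - y\right)$)
$t^{2}{\left(I{\left(0 \right)} \right)} = \left(28 - 2 \cdot 2 \cdot 0^{2}\right)^{2} = \left(28 - 2 \cdot 2 \cdot 0\right)^{2} = \left(28 - 0\right)^{2} = \left(28 + 0\right)^{2} = 28^{2} = 784$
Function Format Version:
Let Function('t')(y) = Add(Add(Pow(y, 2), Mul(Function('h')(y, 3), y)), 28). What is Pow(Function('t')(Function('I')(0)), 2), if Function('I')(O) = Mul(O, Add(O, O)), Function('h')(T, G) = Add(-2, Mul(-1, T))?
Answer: 784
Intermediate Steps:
Function('I')(O) = Mul(2, Pow(O, 2)) (Function('I')(O) = Mul(O, Mul(2, O)) = Mul(2, Pow(O, 2)))
Function('t')(y) = Add(28, Pow(y, 2), Mul(y, Add(-2, Mul(-1, y)))) (Function('t')(y) = Add(Add(Pow(y, 2), Mul(Add(-2, Mul(-1, y)), y)), 28) = Add(Add(Pow(y, 2), Mul(y, Add(-2, Mul(-1, y)))), 28) = Add(28, Pow(y, 2), Mul(y, Add(-2, Mul(-1, y)))))
Pow(Function('t')(Function('I')(0)), 2) = Pow(Add(28, Mul(-2, Mul(2, Pow(0, 2)))), 2) = Pow(Add(28, Mul(-2, Mul(2, 0))), 2) = Pow(Add(28, Mul(-2, 0)), 2) = Pow(Add(28, 0), 2) = Pow(28, 2) = 784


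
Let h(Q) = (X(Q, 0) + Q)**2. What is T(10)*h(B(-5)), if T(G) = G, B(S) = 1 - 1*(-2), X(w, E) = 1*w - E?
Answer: 360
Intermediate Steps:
X(w, E) = w - E
B(S) = 3 (B(S) = 1 + 2 = 3)
h(Q) = 4*Q**2 (h(Q) = ((Q - 1*0) + Q)**2 = ((Q + 0) + Q)**2 = (Q + Q)**2 = (2*Q)**2 = 4*Q**2)
T(10)*h(B(-5)) = 10*(4*3**2) = 10*(4*9) = 10*36 = 360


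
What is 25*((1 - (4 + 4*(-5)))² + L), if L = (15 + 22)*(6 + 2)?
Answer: 14625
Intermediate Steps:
L = 296 (L = 37*8 = 296)
25*((1 - (4 + 4*(-5)))² + L) = 25*((1 - (4 + 4*(-5)))² + 296) = 25*((1 - (4 - 20))² + 296) = 25*((1 - 1*(-16))² + 296) = 25*((1 + 16)² + 296) = 25*(17² + 296) = 25*(289 + 296) = 25*585 = 14625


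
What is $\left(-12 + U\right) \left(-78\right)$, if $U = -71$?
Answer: $6474$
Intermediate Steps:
$\left(-12 + U\right) \left(-78\right) = \left(-12 - 71\right) \left(-78\right) = \left(-83\right) \left(-78\right) = 6474$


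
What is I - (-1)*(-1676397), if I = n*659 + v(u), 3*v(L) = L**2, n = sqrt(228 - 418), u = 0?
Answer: -1676397 + 659*I*sqrt(190) ≈ -1.6764e+6 + 9083.7*I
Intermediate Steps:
n = I*sqrt(190) (n = sqrt(-190) = I*sqrt(190) ≈ 13.784*I)
v(L) = L**2/3
I = 659*I*sqrt(190) (I = (I*sqrt(190))*659 + (1/3)*0**2 = 659*I*sqrt(190) + (1/3)*0 = 659*I*sqrt(190) + 0 = 659*I*sqrt(190) ≈ 9083.7*I)
I - (-1)*(-1676397) = 659*I*sqrt(190) - (-1)*(-1676397) = 659*I*sqrt(190) - 1*1676397 = 659*I*sqrt(190) - 1676397 = -1676397 + 659*I*sqrt(190)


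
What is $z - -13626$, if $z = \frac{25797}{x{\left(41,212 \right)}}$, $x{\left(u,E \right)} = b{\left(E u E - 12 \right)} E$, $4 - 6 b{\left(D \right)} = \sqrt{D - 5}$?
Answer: $\frac{1330736302656}{97661563} - \frac{232173 \sqrt{204743}}{195323126} \approx 13625.0$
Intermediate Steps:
$b{\left(D \right)} = \frac{2}{3} - \frac{\sqrt{-5 + D}}{6}$ ($b{\left(D \right)} = \frac{2}{3} - \frac{\sqrt{D - 5}}{6} = \frac{2}{3} - \frac{\sqrt{-5 + D}}{6}$)
$x{\left(u,E \right)} = E \left(\frac{2}{3} - \frac{\sqrt{-17 + u E^{2}}}{6}\right)$ ($x{\left(u,E \right)} = \left(\frac{2}{3} - \frac{\sqrt{-5 + \left(E u E - 12\right)}}{6}\right) E = \left(\frac{2}{3} - \frac{\sqrt{-5 + \left(u E^{2} - 12\right)}}{6}\right) E = \left(\frac{2}{3} - \frac{\sqrt{-5 + \left(-12 + u E^{2}\right)}}{6}\right) E = \left(\frac{2}{3} - \frac{\sqrt{-17 + u E^{2}}}{6}\right) E = E \left(\frac{2}{3} - \frac{\sqrt{-17 + u E^{2}}}{6}\right)$)
$z = \frac{25797}{\frac{424}{3} - 106 \sqrt{204743}}$ ($z = \frac{25797}{\frac{1}{6} \cdot 212 \left(4 - \sqrt{-17 + 41 \cdot 212^{2}}\right)} = \frac{25797}{\frac{1}{6} \cdot 212 \left(4 - \sqrt{-17 + 41 \cdot 44944}\right)} = \frac{25797}{\frac{1}{6} \cdot 212 \left(4 - \sqrt{-17 + 1842704}\right)} = \frac{25797}{\frac{1}{6} \cdot 212 \left(4 - \sqrt{1842687}\right)} = \frac{25797}{\frac{1}{6} \cdot 212 \left(4 - 3 \sqrt{204743}\right)} = \frac{25797}{\frac{424}{3} - 106 \sqrt{204743}} \approx -0.53944$)
$z - -13626 = \left(- \frac{154782}{97661563} - \frac{232173 \sqrt{204743}}{195323126}\right) - -13626 = \left(- \frac{154782}{97661563} - \frac{232173 \sqrt{204743}}{195323126}\right) + 13626 = \frac{1330736302656}{97661563} - \frac{232173 \sqrt{204743}}{195323126}$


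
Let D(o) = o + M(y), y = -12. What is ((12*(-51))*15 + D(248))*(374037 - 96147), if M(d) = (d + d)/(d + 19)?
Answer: -17381463720/7 ≈ -2.4831e+9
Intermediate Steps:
M(d) = 2*d/(19 + d) (M(d) = (2*d)/(19 + d) = 2*d/(19 + d))
D(o) = -24/7 + o (D(o) = o + 2*(-12)/(19 - 12) = o + 2*(-12)/7 = o + 2*(-12)*(⅐) = o - 24/7 = -24/7 + o)
((12*(-51))*15 + D(248))*(374037 - 96147) = ((12*(-51))*15 + (-24/7 + 248))*(374037 - 96147) = (-612*15 + 1712/7)*277890 = (-9180 + 1712/7)*277890 = -62548/7*277890 = -17381463720/7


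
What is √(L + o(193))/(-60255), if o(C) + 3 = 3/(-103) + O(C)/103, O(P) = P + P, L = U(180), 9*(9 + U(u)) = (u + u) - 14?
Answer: -√2879983/18618795 ≈ -9.1147e-5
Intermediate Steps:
U(u) = -95/9 + 2*u/9 (U(u) = -9 + ((u + u) - 14)/9 = -9 + (2*u - 14)/9 = -9 + (-14 + 2*u)/9 = -9 + (-14/9 + 2*u/9) = -95/9 + 2*u/9)
L = 265/9 (L = -95/9 + (2/9)*180 = -95/9 + 40 = 265/9 ≈ 29.444)
O(P) = 2*P
o(C) = -312/103 + 2*C/103 (o(C) = -3 + (3/(-103) + (2*C)/103) = -3 + (3*(-1/103) + (2*C)*(1/103)) = -3 + (-3/103 + 2*C/103) = -312/103 + 2*C/103)
√(L + o(193))/(-60255) = √(265/9 + (-312/103 + (2/103)*193))/(-60255) = √(265/9 + (-312/103 + 386/103))*(-1/60255) = √(265/9 + 74/103)*(-1/60255) = √(27961/927)*(-1/60255) = (√2879983/309)*(-1/60255) = -√2879983/18618795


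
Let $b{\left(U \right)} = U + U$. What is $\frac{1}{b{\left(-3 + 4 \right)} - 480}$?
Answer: $- \frac{1}{478} \approx -0.002092$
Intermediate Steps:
$b{\left(U \right)} = 2 U$
$\frac{1}{b{\left(-3 + 4 \right)} - 480} = \frac{1}{2 \left(-3 + 4\right) - 480} = \frac{1}{2 \cdot 1 - 480} = \frac{1}{2 - 480} = \frac{1}{-478} = - \frac{1}{478}$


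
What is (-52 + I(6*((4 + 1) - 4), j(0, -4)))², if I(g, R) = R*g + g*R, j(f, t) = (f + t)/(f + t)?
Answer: 1600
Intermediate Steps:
j(f, t) = 1
I(g, R) = 2*R*g (I(g, R) = R*g + R*g = 2*R*g)
(-52 + I(6*((4 + 1) - 4), j(0, -4)))² = (-52 + 2*1*(6*((4 + 1) - 4)))² = (-52 + 2*1*(6*(5 - 4)))² = (-52 + 2*1*(6*1))² = (-52 + 2*1*6)² = (-52 + 12)² = (-40)² = 1600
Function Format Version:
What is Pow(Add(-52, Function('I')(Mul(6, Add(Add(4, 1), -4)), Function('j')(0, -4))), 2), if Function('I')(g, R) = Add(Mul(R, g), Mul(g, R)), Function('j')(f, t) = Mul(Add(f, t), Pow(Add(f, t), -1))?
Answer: 1600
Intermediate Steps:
Function('j')(f, t) = 1
Function('I')(g, R) = Mul(2, R, g) (Function('I')(g, R) = Add(Mul(R, g), Mul(R, g)) = Mul(2, R, g))
Pow(Add(-52, Function('I')(Mul(6, Add(Add(4, 1), -4)), Function('j')(0, -4))), 2) = Pow(Add(-52, Mul(2, 1, Mul(6, Add(Add(4, 1), -4)))), 2) = Pow(Add(-52, Mul(2, 1, Mul(6, Add(5, -4)))), 2) = Pow(Add(-52, Mul(2, 1, Mul(6, 1))), 2) = Pow(Add(-52, Mul(2, 1, 6)), 2) = Pow(Add(-52, 12), 2) = Pow(-40, 2) = 1600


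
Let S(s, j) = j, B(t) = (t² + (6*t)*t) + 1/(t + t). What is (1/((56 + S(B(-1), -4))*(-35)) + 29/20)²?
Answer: 1739761/828100 ≈ 2.1009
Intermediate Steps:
B(t) = 1/(2*t) + 7*t² (B(t) = (t² + 6*t²) + 1/(2*t) = 7*t² + 1/(2*t) = 1/(2*t) + 7*t²)
(1/((56 + S(B(-1), -4))*(-35)) + 29/20)² = (1/((56 - 4)*(-35)) + 29/20)² = (-1/35/52 + 29*(1/20))² = ((1/52)*(-1/35) + 29/20)² = (-1/1820 + 29/20)² = (1319/910)² = 1739761/828100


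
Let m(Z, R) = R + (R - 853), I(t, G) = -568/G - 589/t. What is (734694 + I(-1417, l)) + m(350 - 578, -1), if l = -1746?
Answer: 907789847024/1237041 ≈ 7.3384e+5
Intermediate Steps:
I(t, G) = -589/t - 568/G
m(Z, R) = -853 + 2*R (m(Z, R) = R + (-853 + R) = -853 + 2*R)
(734694 + I(-1417, l)) + m(350 - 578, -1) = (734694 + (-589/(-1417) - 568/(-1746))) + (-853 + 2*(-1)) = (734694 + (-589*(-1/1417) - 568*(-1/1746))) + (-853 - 2) = (734694 + (589/1417 + 284/873)) - 855 = (734694 + 916625/1237041) - 855 = 908847517079/1237041 - 855 = 907789847024/1237041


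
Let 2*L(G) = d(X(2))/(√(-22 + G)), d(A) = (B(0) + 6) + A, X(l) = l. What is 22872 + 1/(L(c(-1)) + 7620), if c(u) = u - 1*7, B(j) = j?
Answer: 4980183662319/217741502 + I*√30/435483004 ≈ 22872.0 + 1.2577e-8*I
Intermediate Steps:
c(u) = -7 + u (c(u) = u - 7 = -7 + u)
d(A) = 6 + A (d(A) = (0 + 6) + A = 6 + A)
L(G) = 4/√(-22 + G) (L(G) = ((6 + 2)/(√(-22 + G)))/2 = (8/√(-22 + G))/2 = 4/√(-22 + G))
22872 + 1/(L(c(-1)) + 7620) = 22872 + 1/(4/√(-22 + (-7 - 1)) + 7620) = 22872 + 1/(4/√(-22 - 8) + 7620) = 22872 + 1/(4/√(-30) + 7620) = 22872 + 1/(4*(-I*√30/30) + 7620) = 22872 + 1/(-2*I*√30/15 + 7620) = 22872 + 1/(7620 - 2*I*√30/15)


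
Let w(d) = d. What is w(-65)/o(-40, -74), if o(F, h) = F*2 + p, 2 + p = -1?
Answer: 65/83 ≈ 0.78313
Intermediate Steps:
p = -3 (p = -2 - 1 = -3)
o(F, h) = -3 + 2*F (o(F, h) = F*2 - 3 = 2*F - 3 = -3 + 2*F)
w(-65)/o(-40, -74) = -65/(-3 + 2*(-40)) = -65/(-3 - 80) = -65/(-83) = -65*(-1/83) = 65/83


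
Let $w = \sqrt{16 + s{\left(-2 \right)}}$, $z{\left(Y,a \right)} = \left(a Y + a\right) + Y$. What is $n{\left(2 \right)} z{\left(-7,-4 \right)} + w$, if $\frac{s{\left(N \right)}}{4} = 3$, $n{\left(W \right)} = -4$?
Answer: $-68 + 2 \sqrt{7} \approx -62.708$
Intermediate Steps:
$s{\left(N \right)} = 12$ ($s{\left(N \right)} = 4 \cdot 3 = 12$)
$z{\left(Y,a \right)} = Y + a + Y a$ ($z{\left(Y,a \right)} = \left(Y a + a\right) + Y = \left(a + Y a\right) + Y = Y + a + Y a$)
$w = 2 \sqrt{7}$ ($w = \sqrt{16 + 12} = \sqrt{28} = 2 \sqrt{7} \approx 5.2915$)
$n{\left(2 \right)} z{\left(-7,-4 \right)} + w = - 4 \left(-7 - 4 - -28\right) + 2 \sqrt{7} = - 4 \left(-7 - 4 + 28\right) + 2 \sqrt{7} = \left(-4\right) 17 + 2 \sqrt{7} = -68 + 2 \sqrt{7}$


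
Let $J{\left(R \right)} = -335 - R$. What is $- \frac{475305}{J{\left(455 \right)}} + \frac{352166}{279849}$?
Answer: $\frac{26658368017}{44216142} \approx 602.91$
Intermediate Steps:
$- \frac{475305}{J{\left(455 \right)}} + \frac{352166}{279849} = - \frac{475305}{-335 - 455} + \frac{352166}{279849} = - \frac{475305}{-335 - 455} + 352166 \cdot \frac{1}{279849} = - \frac{475305}{-790} + \frac{352166}{279849} = \left(-475305\right) \left(- \frac{1}{790}\right) + \frac{352166}{279849} = \frac{95061}{158} + \frac{352166}{279849} = \frac{26658368017}{44216142}$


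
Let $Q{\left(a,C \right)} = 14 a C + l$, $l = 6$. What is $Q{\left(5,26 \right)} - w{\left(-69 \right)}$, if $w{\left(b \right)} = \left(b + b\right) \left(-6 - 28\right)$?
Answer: $-2866$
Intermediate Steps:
$Q{\left(a,C \right)} = 6 + 14 C a$ ($Q{\left(a,C \right)} = 14 a C + 6 = 14 C a + 6 = 6 + 14 C a$)
$w{\left(b \right)} = - 68 b$ ($w{\left(b \right)} = 2 b \left(-34\right) = - 68 b$)
$Q{\left(5,26 \right)} - w{\left(-69 \right)} = \left(6 + 14 \cdot 26 \cdot 5\right) - \left(-68\right) \left(-69\right) = \left(6 + 1820\right) - 4692 = 1826 - 4692 = -2866$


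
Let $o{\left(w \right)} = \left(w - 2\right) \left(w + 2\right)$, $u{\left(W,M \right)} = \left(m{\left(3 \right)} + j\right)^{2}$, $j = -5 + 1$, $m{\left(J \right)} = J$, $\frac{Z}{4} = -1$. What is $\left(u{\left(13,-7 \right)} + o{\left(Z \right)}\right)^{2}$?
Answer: $169$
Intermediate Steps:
$Z = -4$ ($Z = 4 \left(-1\right) = -4$)
$j = -4$
$u{\left(W,M \right)} = 1$ ($u{\left(W,M \right)} = \left(3 - 4\right)^{2} = \left(-1\right)^{2} = 1$)
$o{\left(w \right)} = \left(-2 + w\right) \left(2 + w\right)$
$\left(u{\left(13,-7 \right)} + o{\left(Z \right)}\right)^{2} = \left(1 - \left(4 - \left(-4\right)^{2}\right)\right)^{2} = \left(1 + \left(-4 + 16\right)\right)^{2} = \left(1 + 12\right)^{2} = 13^{2} = 169$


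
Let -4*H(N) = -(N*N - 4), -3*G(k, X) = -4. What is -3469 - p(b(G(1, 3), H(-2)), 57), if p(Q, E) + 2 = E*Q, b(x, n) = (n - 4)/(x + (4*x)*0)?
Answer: -3296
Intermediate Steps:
G(k, X) = 4/3 (G(k, X) = -1/3*(-4) = 4/3)
H(N) = -1 + N**2/4 (H(N) = -(-1)*(N*N - 4)/4 = -(-1)*(N**2 - 4)/4 = -(-1)*(-4 + N**2)/4 = -(4 - N**2)/4 = -1 + N**2/4)
b(x, n) = (-4 + n)/x (b(x, n) = (-4 + n)/(x + 0) = (-4 + n)/x)
p(Q, E) = -2 + E*Q
-3469 - p(b(G(1, 3), H(-2)), 57) = -3469 - (-2 + 57*((-4 + (-1 + (1/4)*(-2)**2))/(4/3))) = -3469 - (-2 + 57*(3*(-4 + (-1 + (1/4)*4))/4)) = -3469 - (-2 + 57*(3*(-4 + (-1 + 1))/4)) = -3469 - (-2 + 57*(3*(-4 + 0)/4)) = -3469 - (-2 + 57*((3/4)*(-4))) = -3469 - (-2 + 57*(-3)) = -3469 - (-2 - 171) = -3469 - 1*(-173) = -3469 + 173 = -3296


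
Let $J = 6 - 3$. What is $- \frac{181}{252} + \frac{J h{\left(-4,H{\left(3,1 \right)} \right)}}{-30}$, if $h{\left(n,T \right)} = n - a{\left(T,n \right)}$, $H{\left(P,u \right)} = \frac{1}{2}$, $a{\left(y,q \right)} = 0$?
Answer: $- \frac{401}{1260} \approx -0.31825$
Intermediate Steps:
$H{\left(P,u \right)} = \frac{1}{2}$
$J = 3$ ($J = 6 - 3 = 3$)
$h{\left(n,T \right)} = n$ ($h{\left(n,T \right)} = n - 0 = n + 0 = n$)
$- \frac{181}{252} + \frac{J h{\left(-4,H{\left(3,1 \right)} \right)}}{-30} = - \frac{181}{252} + \frac{3 \left(-4\right)}{-30} = \left(-181\right) \frac{1}{252} - - \frac{2}{5} = - \frac{181}{252} + \frac{2}{5} = - \frac{401}{1260}$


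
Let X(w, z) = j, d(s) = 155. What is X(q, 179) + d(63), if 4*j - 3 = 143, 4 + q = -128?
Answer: 383/2 ≈ 191.50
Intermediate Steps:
q = -132 (q = -4 - 128 = -132)
j = 73/2 (j = ¾ + (¼)*143 = ¾ + 143/4 = 73/2 ≈ 36.500)
X(w, z) = 73/2
X(q, 179) + d(63) = 73/2 + 155 = 383/2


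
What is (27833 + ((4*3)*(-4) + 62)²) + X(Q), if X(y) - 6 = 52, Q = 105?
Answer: 28087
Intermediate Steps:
X(y) = 58 (X(y) = 6 + 52 = 58)
(27833 + ((4*3)*(-4) + 62)²) + X(Q) = (27833 + ((4*3)*(-4) + 62)²) + 58 = (27833 + (12*(-4) + 62)²) + 58 = (27833 + (-48 + 62)²) + 58 = (27833 + 14²) + 58 = (27833 + 196) + 58 = 28029 + 58 = 28087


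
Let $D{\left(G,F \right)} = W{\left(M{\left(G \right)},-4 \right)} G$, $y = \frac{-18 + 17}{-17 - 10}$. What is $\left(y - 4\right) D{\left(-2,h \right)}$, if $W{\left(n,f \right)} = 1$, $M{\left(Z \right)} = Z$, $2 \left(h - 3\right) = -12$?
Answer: $\frac{214}{27} \approx 7.9259$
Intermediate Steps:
$h = -3$ ($h = 3 + \frac{1}{2} \left(-12\right) = 3 - 6 = -3$)
$y = \frac{1}{27}$ ($y = - \frac{1}{-27} = \left(-1\right) \left(- \frac{1}{27}\right) = \frac{1}{27} \approx 0.037037$)
$D{\left(G,F \right)} = G$ ($D{\left(G,F \right)} = 1 G = G$)
$\left(y - 4\right) D{\left(-2,h \right)} = \left(\frac{1}{27} - 4\right) \left(-2\right) = \left(- \frac{107}{27}\right) \left(-2\right) = \frac{214}{27}$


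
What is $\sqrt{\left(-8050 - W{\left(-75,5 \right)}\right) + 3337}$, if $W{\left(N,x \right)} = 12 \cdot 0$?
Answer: $i \sqrt{4713} \approx 68.651 i$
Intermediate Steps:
$W{\left(N,x \right)} = 0$
$\sqrt{\left(-8050 - W{\left(-75,5 \right)}\right) + 3337} = \sqrt{\left(-8050 - 0\right) + 3337} = \sqrt{\left(-8050 + 0\right) + 3337} = \sqrt{-8050 + 3337} = \sqrt{-4713} = i \sqrt{4713}$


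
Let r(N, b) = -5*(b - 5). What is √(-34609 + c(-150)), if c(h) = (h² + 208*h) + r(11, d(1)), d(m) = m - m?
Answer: 2*I*√10821 ≈ 208.05*I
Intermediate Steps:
d(m) = 0
r(N, b) = 25 - 5*b (r(N, b) = -5*(-5 + b) = 25 - 5*b)
c(h) = 25 + h² + 208*h (c(h) = (h² + 208*h) + (25 - 5*0) = (h² + 208*h) + (25 + 0) = (h² + 208*h) + 25 = 25 + h² + 208*h)
√(-34609 + c(-150)) = √(-34609 + (25 + (-150)² + 208*(-150))) = √(-34609 + (25 + 22500 - 31200)) = √(-34609 - 8675) = √(-43284) = 2*I*√10821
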